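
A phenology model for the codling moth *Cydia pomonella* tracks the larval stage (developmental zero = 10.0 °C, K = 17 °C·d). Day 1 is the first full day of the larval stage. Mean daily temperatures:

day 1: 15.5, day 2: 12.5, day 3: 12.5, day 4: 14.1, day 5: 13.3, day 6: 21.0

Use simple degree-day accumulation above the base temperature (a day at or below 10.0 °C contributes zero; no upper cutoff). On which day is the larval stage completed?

Daily DD above 10.0 °C: 5.5, 2.5, 2.5, 4.1, 3.3, 11.0.
Cumulative: 5.5, 8.0, 10.5, 14.6, 17.9, 28.9.
The total first reaches 17 DD on day 5.

day 5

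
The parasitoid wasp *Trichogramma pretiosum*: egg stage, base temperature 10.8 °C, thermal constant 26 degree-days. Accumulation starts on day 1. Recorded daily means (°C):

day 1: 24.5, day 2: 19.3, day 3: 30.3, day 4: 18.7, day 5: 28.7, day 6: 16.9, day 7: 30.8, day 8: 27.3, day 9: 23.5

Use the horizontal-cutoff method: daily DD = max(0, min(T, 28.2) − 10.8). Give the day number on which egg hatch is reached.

day 3

Daily DD above 10.8 °C (capped at 17.4): 13.7, 8.5, 17.4, 7.9, 17.4, 6.1, 17.4, 16.5, 12.7.
Cumulative: 13.7, 22.2, 39.6, 47.5, 64.9, 71.0, 88.4, 104.9, 117.6.
The total first reaches 26 DD on day 3.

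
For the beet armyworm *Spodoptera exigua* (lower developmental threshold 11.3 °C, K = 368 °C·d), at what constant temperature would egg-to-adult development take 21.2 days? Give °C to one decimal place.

28.7 °C

Required daily accumulation = 368 / 21.2 = 17.358 DD/day.
T = T_base + 17.358 = 11.3 + 17.358 = 28.658 ≈ 28.7 °C.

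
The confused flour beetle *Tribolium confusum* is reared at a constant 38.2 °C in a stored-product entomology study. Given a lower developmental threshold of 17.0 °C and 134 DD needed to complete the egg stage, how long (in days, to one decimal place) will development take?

6.3 days

Daily accumulation = 38.2 − 17.0 = 21.2 DD/day.
Duration = 134 / 21.2 = 6.321 ≈ 6.3 days.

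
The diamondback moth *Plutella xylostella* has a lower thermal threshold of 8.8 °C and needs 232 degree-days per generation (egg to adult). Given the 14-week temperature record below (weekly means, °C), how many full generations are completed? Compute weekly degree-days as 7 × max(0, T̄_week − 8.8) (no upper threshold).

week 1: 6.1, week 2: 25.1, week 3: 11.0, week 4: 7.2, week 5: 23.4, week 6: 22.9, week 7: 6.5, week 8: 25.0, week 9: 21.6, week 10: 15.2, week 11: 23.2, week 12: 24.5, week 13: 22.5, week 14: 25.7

4 generations

Weekly DD (7 × max(0, T̄ − 8.8)): 0.0, 114.1, 15.4, 0.0, 102.2, 98.7, 0.0, 113.4, 89.6, 44.8, 100.8, 109.9, 95.9, 118.3.
Season total = 1003.1 DD.
Complete generations = ⌊1003.1 / 232⌋ = 4.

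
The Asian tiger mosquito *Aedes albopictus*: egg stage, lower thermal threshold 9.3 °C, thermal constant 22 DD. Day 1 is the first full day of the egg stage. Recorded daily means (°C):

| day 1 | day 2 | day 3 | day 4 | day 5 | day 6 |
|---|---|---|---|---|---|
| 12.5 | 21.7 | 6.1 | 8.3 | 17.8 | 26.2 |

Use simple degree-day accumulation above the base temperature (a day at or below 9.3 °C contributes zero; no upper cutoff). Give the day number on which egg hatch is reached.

day 5

Daily DD above 9.3 °C: 3.2, 12.4, 0.0, 0.0, 8.5, 16.9.
Cumulative: 3.2, 15.6, 15.6, 15.6, 24.1, 41.0.
The total first reaches 22 DD on day 5.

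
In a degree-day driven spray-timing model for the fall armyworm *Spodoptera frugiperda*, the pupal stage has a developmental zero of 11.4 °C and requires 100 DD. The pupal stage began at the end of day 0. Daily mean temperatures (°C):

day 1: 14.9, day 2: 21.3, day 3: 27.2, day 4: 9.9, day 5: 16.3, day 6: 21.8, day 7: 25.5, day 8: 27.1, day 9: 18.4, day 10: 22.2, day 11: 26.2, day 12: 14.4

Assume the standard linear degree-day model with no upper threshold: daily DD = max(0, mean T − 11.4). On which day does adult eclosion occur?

Daily DD above 11.4 °C: 3.5, 9.9, 15.8, 0.0, 4.9, 10.4, 14.1, 15.7, 7.0, 10.8, 14.8, 3.0.
Cumulative: 3.5, 13.4, 29.2, 29.2, 34.1, 44.5, 58.6, 74.3, 81.3, 92.1, 106.9, 109.9.
The total first reaches 100 DD on day 11.

day 11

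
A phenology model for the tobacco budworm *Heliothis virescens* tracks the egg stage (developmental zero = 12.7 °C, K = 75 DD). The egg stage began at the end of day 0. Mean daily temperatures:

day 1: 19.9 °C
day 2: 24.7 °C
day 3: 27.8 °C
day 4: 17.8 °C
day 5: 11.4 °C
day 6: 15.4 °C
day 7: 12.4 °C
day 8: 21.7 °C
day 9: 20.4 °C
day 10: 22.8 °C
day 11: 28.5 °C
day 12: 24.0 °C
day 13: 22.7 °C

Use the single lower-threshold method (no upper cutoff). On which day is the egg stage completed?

day 11

Daily DD above 12.7 °C: 7.2, 12.0, 15.1, 5.1, 0.0, 2.7, 0.0, 9.0, 7.7, 10.1, 15.8, 11.3, 10.0.
Cumulative: 7.2, 19.2, 34.3, 39.4, 39.4, 42.1, 42.1, 51.1, 58.8, 68.9, 84.7, 96.0, 106.0.
The total first reaches 75 DD on day 11.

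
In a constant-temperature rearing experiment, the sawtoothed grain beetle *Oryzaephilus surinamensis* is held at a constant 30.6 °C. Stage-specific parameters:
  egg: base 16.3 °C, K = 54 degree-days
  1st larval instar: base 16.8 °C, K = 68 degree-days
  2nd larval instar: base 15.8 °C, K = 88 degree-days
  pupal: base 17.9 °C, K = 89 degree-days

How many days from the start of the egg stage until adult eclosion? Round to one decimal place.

egg: 54 / (30.6 − 16.3) = 54 / 14.3 = 3.776 d.
1st larval instar: 68 / (30.6 − 16.8) = 68 / 13.8 = 4.928 d.
2nd larval instar: 88 / (30.6 − 15.8) = 88 / 14.8 = 5.946 d.
pupal: 89 / (30.6 − 17.9) = 89 / 12.7 = 7.008 d.
Sum = 21.658 ≈ 21.7 days.

21.7 days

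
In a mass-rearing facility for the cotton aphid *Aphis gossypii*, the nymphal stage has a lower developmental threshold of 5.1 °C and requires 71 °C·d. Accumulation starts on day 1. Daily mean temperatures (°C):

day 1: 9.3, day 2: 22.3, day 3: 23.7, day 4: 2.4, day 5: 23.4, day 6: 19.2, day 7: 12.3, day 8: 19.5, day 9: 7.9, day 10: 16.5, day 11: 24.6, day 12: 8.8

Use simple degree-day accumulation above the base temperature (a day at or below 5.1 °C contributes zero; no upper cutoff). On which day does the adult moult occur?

day 6

Daily DD above 5.1 °C: 4.2, 17.2, 18.6, 0.0, 18.3, 14.1, 7.2, 14.4, 2.8, 11.4, 19.5, 3.7.
Cumulative: 4.2, 21.4, 40.0, 40.0, 58.3, 72.4, 79.6, 94.0, 96.8, 108.2, 127.7, 131.4.
The total first reaches 71 DD on day 6.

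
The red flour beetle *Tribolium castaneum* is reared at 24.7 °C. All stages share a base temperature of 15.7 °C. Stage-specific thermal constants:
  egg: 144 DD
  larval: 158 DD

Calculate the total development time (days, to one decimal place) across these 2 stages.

Daily accumulation at 24.7 °C = 24.7 − 15.7 = 9.0 DD/day.
Total K = 144 + 158 = 302 DD.
Total duration = 302 / 9.0 = 33.556 ≈ 33.6 days.

33.6 days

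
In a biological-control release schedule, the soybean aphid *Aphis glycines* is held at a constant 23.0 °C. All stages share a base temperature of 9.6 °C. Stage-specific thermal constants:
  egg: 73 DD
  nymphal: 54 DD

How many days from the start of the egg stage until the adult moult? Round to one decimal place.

Daily accumulation at 23.0 °C = 23.0 − 9.6 = 13.4 DD/day.
Total K = 73 + 54 = 127 DD.
Total duration = 127 / 13.4 = 9.478 ≈ 9.5 days.

9.5 days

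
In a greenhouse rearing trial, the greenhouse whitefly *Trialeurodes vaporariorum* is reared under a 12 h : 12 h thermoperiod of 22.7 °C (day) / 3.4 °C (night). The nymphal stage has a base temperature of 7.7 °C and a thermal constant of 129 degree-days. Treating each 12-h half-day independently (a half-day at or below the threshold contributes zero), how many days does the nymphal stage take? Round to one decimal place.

17.2 days

Day half: max(0, 22.7 − 7.7) × 0.5 = 15.0 × 0.5 = 7.50 DD.
Night half: max(0, 3.4 − 7.7) × 0.5 = 0.0 × 0.5 = 0.00 DD.
Per 24 h: 7.50 DD/day.
Duration = 129 / 7.50 = 17.200 ≈ 17.2 days.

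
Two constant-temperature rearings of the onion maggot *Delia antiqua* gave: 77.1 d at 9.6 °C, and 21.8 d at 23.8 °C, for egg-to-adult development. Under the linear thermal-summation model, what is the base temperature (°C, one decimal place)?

Under the model K = D·(T − T_b), so D₁·(T₁ − T_b) = D₂·(T₂ − T_b).
77.1·(9.6 − T_b) = 21.8·(23.8 − T_b)
T_b = (77.1·9.6 − 21.8·23.8) / (77.1 − 21.8) = 221.32 / 55.3 = 4.002 °C ≈ 4.0 °C.

4.0 °C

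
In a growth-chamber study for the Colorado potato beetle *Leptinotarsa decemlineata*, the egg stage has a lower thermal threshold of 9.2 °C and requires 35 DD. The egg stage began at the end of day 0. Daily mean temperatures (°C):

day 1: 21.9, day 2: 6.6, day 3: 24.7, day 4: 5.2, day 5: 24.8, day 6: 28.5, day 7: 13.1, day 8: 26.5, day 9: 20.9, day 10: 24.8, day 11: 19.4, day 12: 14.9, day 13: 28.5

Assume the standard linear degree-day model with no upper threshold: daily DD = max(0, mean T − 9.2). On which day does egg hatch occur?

Daily DD above 9.2 °C: 12.7, 0.0, 15.5, 0.0, 15.6, 19.3, 3.9, 17.3, 11.7, 15.6, 10.2, 5.7, 19.3.
Cumulative: 12.7, 12.7, 28.2, 28.2, 43.8, 63.1, 67.0, 84.3, 96.0, 111.6, 121.8, 127.5, 146.8.
The total first reaches 35 DD on day 5.

day 5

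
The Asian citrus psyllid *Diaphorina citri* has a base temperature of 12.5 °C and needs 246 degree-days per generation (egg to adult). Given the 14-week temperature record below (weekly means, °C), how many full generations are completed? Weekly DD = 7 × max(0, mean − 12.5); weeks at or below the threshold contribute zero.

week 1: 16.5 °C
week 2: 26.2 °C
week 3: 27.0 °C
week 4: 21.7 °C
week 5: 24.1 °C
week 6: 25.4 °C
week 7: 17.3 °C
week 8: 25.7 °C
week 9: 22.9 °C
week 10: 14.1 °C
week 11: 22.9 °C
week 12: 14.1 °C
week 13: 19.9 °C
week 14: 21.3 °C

Weekly DD (7 × max(0, T̄ − 12.5)): 28.0, 95.9, 101.5, 64.4, 81.2, 90.3, 33.6, 92.4, 72.8, 11.2, 72.8, 11.2, 51.8, 61.6.
Season total = 868.7 DD.
Complete generations = ⌊868.7 / 246⌋ = 3.

3 generations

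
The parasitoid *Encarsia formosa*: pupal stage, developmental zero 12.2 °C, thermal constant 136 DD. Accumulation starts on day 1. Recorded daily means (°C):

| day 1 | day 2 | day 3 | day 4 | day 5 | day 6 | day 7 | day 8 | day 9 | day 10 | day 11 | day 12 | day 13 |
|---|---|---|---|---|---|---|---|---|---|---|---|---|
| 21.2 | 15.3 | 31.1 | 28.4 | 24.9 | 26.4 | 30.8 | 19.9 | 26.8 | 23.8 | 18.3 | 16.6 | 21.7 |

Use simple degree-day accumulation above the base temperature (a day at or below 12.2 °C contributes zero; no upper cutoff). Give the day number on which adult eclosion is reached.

day 12

Daily DD above 12.2 °C: 9.0, 3.1, 18.9, 16.2, 12.7, 14.2, 18.6, 7.7, 14.6, 11.6, 6.1, 4.4, 9.5.
Cumulative: 9.0, 12.1, 31.0, 47.2, 59.9, 74.1, 92.7, 100.4, 115.0, 126.6, 132.7, 137.1, 146.6.
The total first reaches 136 DD on day 12.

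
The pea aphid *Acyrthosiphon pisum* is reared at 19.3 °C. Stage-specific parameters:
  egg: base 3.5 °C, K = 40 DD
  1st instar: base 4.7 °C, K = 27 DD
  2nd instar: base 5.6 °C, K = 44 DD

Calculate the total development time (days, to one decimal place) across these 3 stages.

7.6 days

egg: 40 / (19.3 − 3.5) = 40 / 15.8 = 2.532 d.
1st instar: 27 / (19.3 − 4.7) = 27 / 14.6 = 1.849 d.
2nd instar: 44 / (19.3 − 5.6) = 44 / 13.7 = 3.212 d.
Sum = 7.593 ≈ 7.6 days.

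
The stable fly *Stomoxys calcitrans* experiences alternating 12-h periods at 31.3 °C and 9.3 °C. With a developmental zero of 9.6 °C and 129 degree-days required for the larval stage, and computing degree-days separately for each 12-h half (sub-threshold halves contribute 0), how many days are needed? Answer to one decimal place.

11.9 days

Day half: max(0, 31.3 − 9.6) × 0.5 = 21.7 × 0.5 = 10.85 DD.
Night half: max(0, 9.3 − 9.6) × 0.5 = 0.0 × 0.5 = 0.00 DD.
Per 24 h: 10.85 DD/day.
Duration = 129 / 10.85 = 11.889 ≈ 11.9 days.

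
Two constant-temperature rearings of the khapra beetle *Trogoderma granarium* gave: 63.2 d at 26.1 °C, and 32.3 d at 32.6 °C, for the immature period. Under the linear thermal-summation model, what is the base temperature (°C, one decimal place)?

19.3 °C

Linear rate model ⇒ the product D·(T − T_b) is constant across temperatures.
63.2·(26.1 − T_b) = 32.3·(32.6 − T_b)
T_b = (63.2·26.1 − 32.3·32.6) / (63.2 − 32.3) = 596.54 / 30.9 = 19.306 °C ≈ 19.3 °C.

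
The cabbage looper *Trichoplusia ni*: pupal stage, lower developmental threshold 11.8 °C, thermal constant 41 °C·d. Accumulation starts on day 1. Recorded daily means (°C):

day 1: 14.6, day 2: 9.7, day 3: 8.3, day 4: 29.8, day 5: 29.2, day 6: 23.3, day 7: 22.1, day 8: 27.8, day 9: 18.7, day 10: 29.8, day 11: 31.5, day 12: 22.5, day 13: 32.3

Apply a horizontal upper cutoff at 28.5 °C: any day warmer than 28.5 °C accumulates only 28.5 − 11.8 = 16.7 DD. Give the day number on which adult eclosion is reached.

Daily DD above 11.8 °C (capped at 16.7): 2.8, 0.0, 0.0, 16.7, 16.7, 11.5, 10.3, 16.0, 6.9, 16.7, 16.7, 10.7, 16.7.
Cumulative: 2.8, 2.8, 2.8, 19.5, 36.2, 47.7, 58.0, 74.0, 80.9, 97.6, 114.3, 125.0, 141.7.
The total first reaches 41 DD on day 6.

day 6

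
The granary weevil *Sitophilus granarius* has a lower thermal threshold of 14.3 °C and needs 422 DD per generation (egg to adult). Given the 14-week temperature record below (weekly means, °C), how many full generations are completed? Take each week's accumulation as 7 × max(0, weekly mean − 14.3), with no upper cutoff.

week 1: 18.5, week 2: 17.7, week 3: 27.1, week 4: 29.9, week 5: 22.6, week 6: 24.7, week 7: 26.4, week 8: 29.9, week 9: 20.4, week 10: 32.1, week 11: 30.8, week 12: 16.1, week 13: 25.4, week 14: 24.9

Weekly DD (7 × max(0, T̄ − 14.3)): 29.4, 23.8, 89.6, 109.2, 58.1, 72.8, 84.7, 109.2, 42.7, 124.6, 115.5, 12.6, 77.7, 74.2.
Season total = 1024.1 DD.
Complete generations = ⌊1024.1 / 422⌋ = 2.

2 generations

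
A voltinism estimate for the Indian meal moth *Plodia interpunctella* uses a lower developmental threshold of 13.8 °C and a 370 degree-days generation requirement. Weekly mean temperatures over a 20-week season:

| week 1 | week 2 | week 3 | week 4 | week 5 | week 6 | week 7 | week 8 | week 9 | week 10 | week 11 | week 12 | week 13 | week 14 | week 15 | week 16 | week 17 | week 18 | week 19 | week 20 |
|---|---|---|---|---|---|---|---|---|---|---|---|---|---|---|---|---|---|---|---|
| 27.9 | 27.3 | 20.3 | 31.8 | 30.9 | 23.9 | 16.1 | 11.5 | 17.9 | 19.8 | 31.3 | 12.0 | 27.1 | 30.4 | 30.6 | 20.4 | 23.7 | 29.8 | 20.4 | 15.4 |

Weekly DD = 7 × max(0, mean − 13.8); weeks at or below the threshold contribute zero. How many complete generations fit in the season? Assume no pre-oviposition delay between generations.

3 generations

Weekly DD (7 × max(0, T̄ − 13.8)): 98.7, 94.5, 45.5, 126.0, 119.7, 70.7, 16.1, 0.0, 28.7, 42.0, 122.5, 0.0, 93.1, 116.2, 117.6, 46.2, 69.3, 112.0, 46.2, 11.2.
Season total = 1376.2 DD.
Complete generations = ⌊1376.2 / 370⌋ = 3.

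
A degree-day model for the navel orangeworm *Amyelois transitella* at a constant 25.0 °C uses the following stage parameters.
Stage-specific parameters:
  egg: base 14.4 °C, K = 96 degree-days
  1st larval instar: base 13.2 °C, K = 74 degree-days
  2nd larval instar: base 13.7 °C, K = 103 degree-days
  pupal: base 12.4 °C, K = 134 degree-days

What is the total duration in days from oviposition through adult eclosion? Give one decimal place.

35.1 days

egg: 96 / (25.0 − 14.4) = 96 / 10.6 = 9.057 d.
1st larval instar: 74 / (25.0 − 13.2) = 74 / 11.8 = 6.271 d.
2nd larval instar: 103 / (25.0 − 13.7) = 103 / 11.3 = 9.115 d.
pupal: 134 / (25.0 − 12.4) = 134 / 12.6 = 10.635 d.
Sum = 35.078 ≈ 35.1 days.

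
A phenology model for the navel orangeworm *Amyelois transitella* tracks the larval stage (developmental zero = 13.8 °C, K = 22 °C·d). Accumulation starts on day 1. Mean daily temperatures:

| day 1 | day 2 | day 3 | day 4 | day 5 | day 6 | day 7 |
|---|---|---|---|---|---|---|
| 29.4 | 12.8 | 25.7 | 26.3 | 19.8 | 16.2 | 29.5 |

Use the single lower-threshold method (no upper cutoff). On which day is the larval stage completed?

Daily DD above 13.8 °C: 15.6, 0.0, 11.9, 12.5, 6.0, 2.4, 15.7.
Cumulative: 15.6, 15.6, 27.5, 40.0, 46.0, 48.4, 64.1.
The total first reaches 22 DD on day 3.

day 3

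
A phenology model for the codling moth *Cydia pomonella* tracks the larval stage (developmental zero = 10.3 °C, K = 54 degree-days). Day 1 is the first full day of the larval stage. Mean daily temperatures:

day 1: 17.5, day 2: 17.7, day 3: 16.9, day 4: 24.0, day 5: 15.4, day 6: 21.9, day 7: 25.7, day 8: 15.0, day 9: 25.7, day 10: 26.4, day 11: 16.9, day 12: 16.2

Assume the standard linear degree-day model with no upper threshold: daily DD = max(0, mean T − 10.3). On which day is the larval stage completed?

Daily DD above 10.3 °C: 7.2, 7.4, 6.6, 13.7, 5.1, 11.6, 15.4, 4.7, 15.4, 16.1, 6.6, 5.9.
Cumulative: 7.2, 14.6, 21.2, 34.9, 40.0, 51.6, 67.0, 71.7, 87.1, 103.2, 109.8, 115.7.
The total first reaches 54 DD on day 7.

day 7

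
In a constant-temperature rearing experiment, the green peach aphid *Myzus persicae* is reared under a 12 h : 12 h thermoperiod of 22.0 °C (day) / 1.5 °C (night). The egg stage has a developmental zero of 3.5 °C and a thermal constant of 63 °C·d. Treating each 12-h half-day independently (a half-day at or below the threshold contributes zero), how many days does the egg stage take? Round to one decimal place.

6.8 days

Day half: max(0, 22.0 − 3.5) × 0.5 = 18.5 × 0.5 = 9.25 DD.
Night half: max(0, 1.5 − 3.5) × 0.5 = 0.0 × 0.5 = 0.00 DD.
Per 24 h: 9.25 DD/day.
Duration = 63 / 9.25 = 6.811 ≈ 6.8 days.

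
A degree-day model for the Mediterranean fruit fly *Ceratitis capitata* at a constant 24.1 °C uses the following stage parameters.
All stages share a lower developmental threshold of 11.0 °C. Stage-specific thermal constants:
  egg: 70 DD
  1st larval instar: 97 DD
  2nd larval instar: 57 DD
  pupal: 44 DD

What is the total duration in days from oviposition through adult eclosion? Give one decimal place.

Daily accumulation at 24.1 °C = 24.1 − 11.0 = 13.1 DD/day.
Total K = 70 + 97 + 57 + 44 = 268 DD.
Total duration = 268 / 13.1 = 20.458 ≈ 20.5 days.

20.5 days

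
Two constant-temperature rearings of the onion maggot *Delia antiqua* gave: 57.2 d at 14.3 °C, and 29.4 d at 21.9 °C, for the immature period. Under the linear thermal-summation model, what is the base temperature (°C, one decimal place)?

Linear rate model ⇒ the product D·(T − T_b) is constant across temperatures.
57.2·(14.3 − T_b) = 29.4·(21.9 − T_b)
T_b = (57.2·14.3 − 29.4·21.9) / (57.2 − 29.4) = 174.10 / 27.8 = 6.263 °C ≈ 6.3 °C.

6.3 °C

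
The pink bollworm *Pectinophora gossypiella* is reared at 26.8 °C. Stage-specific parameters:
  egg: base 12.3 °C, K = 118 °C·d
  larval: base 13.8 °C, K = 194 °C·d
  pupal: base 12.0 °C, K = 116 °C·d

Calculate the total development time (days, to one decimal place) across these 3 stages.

30.9 days

egg: 118 / (26.8 − 12.3) = 118 / 14.5 = 8.138 d.
larval: 194 / (26.8 − 13.8) = 194 / 13.0 = 14.923 d.
pupal: 116 / (26.8 − 12.0) = 116 / 14.8 = 7.838 d.
Sum = 30.899 ≈ 30.9 days.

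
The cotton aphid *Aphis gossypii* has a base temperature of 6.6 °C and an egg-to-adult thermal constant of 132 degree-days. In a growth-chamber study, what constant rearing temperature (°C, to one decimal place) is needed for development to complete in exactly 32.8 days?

10.6 °C

Required daily accumulation = 132 / 32.8 = 4.024 DD/day.
T = T_base + 4.024 = 6.6 + 4.024 = 10.624 ≈ 10.6 °C.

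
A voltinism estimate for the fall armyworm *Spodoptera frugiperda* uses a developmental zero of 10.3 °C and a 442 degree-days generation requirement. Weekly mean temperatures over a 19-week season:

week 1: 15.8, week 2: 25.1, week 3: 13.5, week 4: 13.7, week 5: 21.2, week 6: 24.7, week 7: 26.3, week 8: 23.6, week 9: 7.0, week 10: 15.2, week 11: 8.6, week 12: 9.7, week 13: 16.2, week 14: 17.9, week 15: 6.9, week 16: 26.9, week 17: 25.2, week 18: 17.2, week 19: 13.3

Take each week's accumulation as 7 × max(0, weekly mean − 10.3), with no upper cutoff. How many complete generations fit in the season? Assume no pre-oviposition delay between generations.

Weekly DD (7 × max(0, T̄ − 10.3)): 38.5, 103.6, 22.4, 23.8, 76.3, 100.8, 112.0, 93.1, 0.0, 34.3, 0.0, 0.0, 41.3, 53.2, 0.0, 116.2, 104.3, 48.3, 21.0.
Season total = 989.1 DD.
Complete generations = ⌊989.1 / 442⌋ = 2.

2 generations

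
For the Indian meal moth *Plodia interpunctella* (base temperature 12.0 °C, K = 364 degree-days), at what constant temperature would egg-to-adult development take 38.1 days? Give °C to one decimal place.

Required daily accumulation = 364 / 38.1 = 9.554 DD/day.
T = T_base + 9.554 = 12.0 + 9.554 = 21.554 ≈ 21.6 °C.

21.6 °C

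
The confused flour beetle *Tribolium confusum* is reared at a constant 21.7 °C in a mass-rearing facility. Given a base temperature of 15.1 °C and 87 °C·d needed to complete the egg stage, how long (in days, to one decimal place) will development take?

Daily accumulation = 21.7 − 15.1 = 6.6 DD/day.
Duration = 87 / 6.6 = 13.182 ≈ 13.2 days.

13.2 days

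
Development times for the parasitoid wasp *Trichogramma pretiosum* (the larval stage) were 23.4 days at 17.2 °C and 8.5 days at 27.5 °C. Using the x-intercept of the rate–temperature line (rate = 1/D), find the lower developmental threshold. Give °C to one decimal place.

11.3 °C

Linear rate model ⇒ the product D·(T − T_b) is constant across temperatures.
23.4·(17.2 − T_b) = 8.5·(27.5 − T_b)
T_b = (23.4·17.2 − 8.5·27.5) / (23.4 − 8.5) = 168.73 / 14.9 = 11.324 °C ≈ 11.3 °C.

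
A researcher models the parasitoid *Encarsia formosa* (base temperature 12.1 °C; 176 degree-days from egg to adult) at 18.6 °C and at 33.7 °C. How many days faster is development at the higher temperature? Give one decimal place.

18.9 days

At 18.6 °C: 176 / (18.6 − 12.1) = 176 / 6.5 = 27.077 d.
At 33.7 °C: 176 / (33.7 − 12.1) = 176 / 21.6 = 8.148 d.
Difference = |27.077 − 8.148| = 18.929 ≈ 18.9 days.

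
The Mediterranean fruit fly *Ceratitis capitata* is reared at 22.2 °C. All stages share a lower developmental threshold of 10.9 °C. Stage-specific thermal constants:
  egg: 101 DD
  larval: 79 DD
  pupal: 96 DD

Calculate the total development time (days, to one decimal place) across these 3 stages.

24.4 days

Daily accumulation at 22.2 °C = 22.2 − 10.9 = 11.3 DD/day.
Total K = 101 + 79 + 96 = 276 DD.
Total duration = 276 / 11.3 = 24.425 ≈ 24.4 days.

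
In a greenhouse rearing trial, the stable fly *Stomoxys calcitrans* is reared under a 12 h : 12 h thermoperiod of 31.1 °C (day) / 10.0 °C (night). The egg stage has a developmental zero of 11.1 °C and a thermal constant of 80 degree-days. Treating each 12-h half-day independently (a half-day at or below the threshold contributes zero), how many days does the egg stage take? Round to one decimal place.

8.0 days

Day half: max(0, 31.1 − 11.1) × 0.5 = 20.0 × 0.5 = 10.00 DD.
Night half: max(0, 10.0 − 11.1) × 0.5 = 0.0 × 0.5 = 0.00 DD.
Per 24 h: 10.00 DD/day.
Duration = 80 / 10.00 = 8.000 ≈ 8.0 days.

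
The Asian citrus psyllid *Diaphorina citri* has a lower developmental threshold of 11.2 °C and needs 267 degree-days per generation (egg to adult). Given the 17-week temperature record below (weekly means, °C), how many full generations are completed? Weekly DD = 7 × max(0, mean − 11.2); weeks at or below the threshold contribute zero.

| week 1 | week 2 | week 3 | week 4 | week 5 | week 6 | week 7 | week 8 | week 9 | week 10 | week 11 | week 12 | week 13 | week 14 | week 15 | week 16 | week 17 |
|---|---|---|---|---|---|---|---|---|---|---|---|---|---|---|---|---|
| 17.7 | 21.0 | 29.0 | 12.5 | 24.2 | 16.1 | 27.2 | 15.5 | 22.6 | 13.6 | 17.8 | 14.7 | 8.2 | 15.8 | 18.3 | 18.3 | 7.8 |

3 generations

Weekly DD (7 × max(0, T̄ − 11.2)): 45.5, 68.6, 124.6, 9.1, 91.0, 34.3, 112.0, 30.1, 79.8, 16.8, 46.2, 24.5, 0.0, 32.2, 49.7, 49.7, 0.0.
Season total = 814.1 DD.
Complete generations = ⌊814.1 / 267⌋ = 3.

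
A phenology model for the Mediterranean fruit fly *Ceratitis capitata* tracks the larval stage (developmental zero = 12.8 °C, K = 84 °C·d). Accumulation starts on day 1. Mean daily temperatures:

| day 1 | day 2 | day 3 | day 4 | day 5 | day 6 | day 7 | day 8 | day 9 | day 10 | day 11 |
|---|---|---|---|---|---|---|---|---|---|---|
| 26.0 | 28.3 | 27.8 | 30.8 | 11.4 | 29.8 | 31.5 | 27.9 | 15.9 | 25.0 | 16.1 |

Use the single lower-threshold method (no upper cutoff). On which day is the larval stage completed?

Daily DD above 12.8 °C: 13.2, 15.5, 15.0, 18.0, 0.0, 17.0, 18.7, 15.1, 3.1, 12.2, 3.3.
Cumulative: 13.2, 28.7, 43.7, 61.7, 61.7, 78.7, 97.4, 112.5, 115.6, 127.8, 131.1.
The total first reaches 84 DD on day 7.

day 7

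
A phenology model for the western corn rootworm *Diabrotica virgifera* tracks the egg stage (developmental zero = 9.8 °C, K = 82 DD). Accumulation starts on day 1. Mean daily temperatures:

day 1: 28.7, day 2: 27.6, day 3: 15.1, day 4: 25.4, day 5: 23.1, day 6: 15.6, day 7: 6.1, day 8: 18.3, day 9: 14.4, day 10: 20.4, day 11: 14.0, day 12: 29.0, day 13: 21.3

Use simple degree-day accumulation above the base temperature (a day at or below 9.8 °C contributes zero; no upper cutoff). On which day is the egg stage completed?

day 8

Daily DD above 9.8 °C: 18.9, 17.8, 5.3, 15.6, 13.3, 5.8, 0.0, 8.5, 4.6, 10.6, 4.2, 19.2, 11.5.
Cumulative: 18.9, 36.7, 42.0, 57.6, 70.9, 76.7, 76.7, 85.2, 89.8, 100.4, 104.6, 123.8, 135.3.
The total first reaches 82 DD on day 8.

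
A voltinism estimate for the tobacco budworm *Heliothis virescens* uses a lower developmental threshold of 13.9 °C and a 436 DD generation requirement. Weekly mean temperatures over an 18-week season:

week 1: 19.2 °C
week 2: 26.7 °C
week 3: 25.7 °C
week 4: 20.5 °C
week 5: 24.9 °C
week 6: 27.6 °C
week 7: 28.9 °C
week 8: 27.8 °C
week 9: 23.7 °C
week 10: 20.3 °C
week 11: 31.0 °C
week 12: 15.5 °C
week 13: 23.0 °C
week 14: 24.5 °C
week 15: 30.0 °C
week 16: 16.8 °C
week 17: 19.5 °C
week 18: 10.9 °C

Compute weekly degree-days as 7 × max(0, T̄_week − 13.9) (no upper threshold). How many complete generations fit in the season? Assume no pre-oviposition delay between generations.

Weekly DD (7 × max(0, T̄ − 13.9)): 37.1, 89.6, 82.6, 46.2, 77.0, 95.9, 105.0, 97.3, 68.6, 44.8, 119.7, 11.2, 63.7, 74.2, 112.7, 20.3, 39.2, 0.0.
Season total = 1185.1 DD.
Complete generations = ⌊1185.1 / 436⌋ = 2.

2 generations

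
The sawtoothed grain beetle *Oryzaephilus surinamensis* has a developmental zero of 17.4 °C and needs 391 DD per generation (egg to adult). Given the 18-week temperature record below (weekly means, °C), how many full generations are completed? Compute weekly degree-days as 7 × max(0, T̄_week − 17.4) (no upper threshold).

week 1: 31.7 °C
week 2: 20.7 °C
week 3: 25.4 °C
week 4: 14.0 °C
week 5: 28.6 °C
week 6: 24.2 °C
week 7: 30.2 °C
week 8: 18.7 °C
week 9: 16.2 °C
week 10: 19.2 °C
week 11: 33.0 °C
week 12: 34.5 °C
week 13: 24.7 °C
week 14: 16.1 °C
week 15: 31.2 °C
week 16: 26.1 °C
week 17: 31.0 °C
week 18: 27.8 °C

2 generations

Weekly DD (7 × max(0, T̄ − 17.4)): 100.1, 23.1, 56.0, 0.0, 78.4, 47.6, 89.6, 9.1, 0.0, 12.6, 109.2, 119.7, 51.1, 0.0, 96.6, 60.9, 95.2, 72.8.
Season total = 1022.0 DD.
Complete generations = ⌊1022.0 / 391⌋ = 2.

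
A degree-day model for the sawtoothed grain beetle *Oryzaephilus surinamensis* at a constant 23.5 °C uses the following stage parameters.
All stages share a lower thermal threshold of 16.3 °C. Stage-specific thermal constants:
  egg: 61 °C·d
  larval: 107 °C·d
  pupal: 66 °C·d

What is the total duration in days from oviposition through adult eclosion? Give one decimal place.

32.5 days

Daily accumulation at 23.5 °C = 23.5 − 16.3 = 7.2 DD/day.
Total K = 61 + 107 + 66 = 234 DD.
Total duration = 234 / 7.2 = 32.500 ≈ 32.5 days.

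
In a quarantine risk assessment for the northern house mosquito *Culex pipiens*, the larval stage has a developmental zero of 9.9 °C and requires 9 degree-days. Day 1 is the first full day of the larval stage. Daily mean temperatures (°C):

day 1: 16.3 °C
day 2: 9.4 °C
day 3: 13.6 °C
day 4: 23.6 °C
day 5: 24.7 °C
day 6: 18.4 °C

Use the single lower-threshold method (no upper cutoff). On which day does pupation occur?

day 3

Daily DD above 9.9 °C: 6.4, 0.0, 3.7, 13.7, 14.8, 8.5.
Cumulative: 6.4, 6.4, 10.1, 23.8, 38.6, 47.1.
The total first reaches 9 DD on day 3.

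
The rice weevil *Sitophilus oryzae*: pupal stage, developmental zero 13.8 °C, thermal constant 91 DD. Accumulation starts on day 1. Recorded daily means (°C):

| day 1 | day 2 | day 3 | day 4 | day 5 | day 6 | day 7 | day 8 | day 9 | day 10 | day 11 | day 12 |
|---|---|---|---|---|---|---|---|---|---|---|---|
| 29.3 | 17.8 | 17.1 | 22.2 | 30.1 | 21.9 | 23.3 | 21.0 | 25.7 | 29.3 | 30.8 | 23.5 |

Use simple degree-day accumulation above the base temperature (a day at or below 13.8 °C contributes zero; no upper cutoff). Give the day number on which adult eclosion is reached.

Daily DD above 13.8 °C: 15.5, 4.0, 3.3, 8.4, 16.3, 8.1, 9.5, 7.2, 11.9, 15.5, 17.0, 9.7.
Cumulative: 15.5, 19.5, 22.8, 31.2, 47.5, 55.6, 65.1, 72.3, 84.2, 99.7, 116.7, 126.4.
The total first reaches 91 DD on day 10.

day 10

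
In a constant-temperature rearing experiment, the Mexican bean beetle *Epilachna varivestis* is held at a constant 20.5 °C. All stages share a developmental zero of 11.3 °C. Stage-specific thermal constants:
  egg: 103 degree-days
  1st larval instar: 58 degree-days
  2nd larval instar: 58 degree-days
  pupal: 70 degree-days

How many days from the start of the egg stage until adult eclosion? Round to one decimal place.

Daily accumulation at 20.5 °C = 20.5 − 11.3 = 9.2 DD/day.
Total K = 103 + 58 + 58 + 70 = 289 DD.
Total duration = 289 / 9.2 = 31.413 ≈ 31.4 days.

31.4 days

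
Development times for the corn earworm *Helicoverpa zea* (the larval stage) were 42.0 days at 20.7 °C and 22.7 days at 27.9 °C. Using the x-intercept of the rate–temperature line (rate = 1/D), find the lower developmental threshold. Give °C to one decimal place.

12.2 °C

Equal thermal constants: D₁(T₁ − T_b) = D₂(T₂ − T_b).
42.0·(20.7 − T_b) = 22.7·(27.9 − T_b)
T_b = (42.0·20.7 − 22.7·27.9) / (42.0 − 22.7) = 236.07 / 19.3 = 12.232 °C ≈ 12.2 °C.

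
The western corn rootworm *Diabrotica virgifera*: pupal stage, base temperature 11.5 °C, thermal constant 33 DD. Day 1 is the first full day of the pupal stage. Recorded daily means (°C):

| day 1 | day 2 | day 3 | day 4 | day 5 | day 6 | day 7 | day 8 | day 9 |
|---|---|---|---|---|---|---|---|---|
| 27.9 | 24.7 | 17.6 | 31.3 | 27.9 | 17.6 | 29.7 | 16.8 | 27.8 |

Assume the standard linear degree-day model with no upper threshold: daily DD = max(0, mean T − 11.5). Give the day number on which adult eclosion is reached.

day 3

Daily DD above 11.5 °C: 16.4, 13.2, 6.1, 19.8, 16.4, 6.1, 18.2, 5.3, 16.3.
Cumulative: 16.4, 29.6, 35.7, 55.5, 71.9, 78.0, 96.2, 101.5, 117.8.
The total first reaches 33 DD on day 3.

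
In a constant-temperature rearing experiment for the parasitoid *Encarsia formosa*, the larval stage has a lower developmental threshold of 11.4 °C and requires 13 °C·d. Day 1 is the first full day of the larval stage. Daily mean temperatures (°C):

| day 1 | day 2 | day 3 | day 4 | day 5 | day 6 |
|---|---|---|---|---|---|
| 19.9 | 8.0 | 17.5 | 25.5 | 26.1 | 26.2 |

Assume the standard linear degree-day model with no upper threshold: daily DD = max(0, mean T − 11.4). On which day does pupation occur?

Daily DD above 11.4 °C: 8.5, 0.0, 6.1, 14.1, 14.7, 14.8.
Cumulative: 8.5, 8.5, 14.6, 28.7, 43.4, 58.2.
The total first reaches 13 DD on day 3.

day 3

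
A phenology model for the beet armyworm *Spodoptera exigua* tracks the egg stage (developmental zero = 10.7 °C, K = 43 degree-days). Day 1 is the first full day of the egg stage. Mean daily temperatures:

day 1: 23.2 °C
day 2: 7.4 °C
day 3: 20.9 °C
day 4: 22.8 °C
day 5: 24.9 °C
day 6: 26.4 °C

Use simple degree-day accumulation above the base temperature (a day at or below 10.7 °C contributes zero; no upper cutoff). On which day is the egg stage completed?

Daily DD above 10.7 °C: 12.5, 0.0, 10.2, 12.1, 14.2, 15.7.
Cumulative: 12.5, 12.5, 22.7, 34.8, 49.0, 64.7.
The total first reaches 43 DD on day 5.

day 5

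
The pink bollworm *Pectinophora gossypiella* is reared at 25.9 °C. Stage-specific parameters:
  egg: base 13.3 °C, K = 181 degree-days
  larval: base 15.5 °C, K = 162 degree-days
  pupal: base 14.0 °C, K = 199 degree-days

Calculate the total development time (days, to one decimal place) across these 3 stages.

46.7 days

egg: 181 / (25.9 − 13.3) = 181 / 12.6 = 14.365 d.
larval: 162 / (25.9 − 15.5) = 162 / 10.4 = 15.577 d.
pupal: 199 / (25.9 − 14.0) = 199 / 11.9 = 16.723 d.
Sum = 46.665 ≈ 46.7 days.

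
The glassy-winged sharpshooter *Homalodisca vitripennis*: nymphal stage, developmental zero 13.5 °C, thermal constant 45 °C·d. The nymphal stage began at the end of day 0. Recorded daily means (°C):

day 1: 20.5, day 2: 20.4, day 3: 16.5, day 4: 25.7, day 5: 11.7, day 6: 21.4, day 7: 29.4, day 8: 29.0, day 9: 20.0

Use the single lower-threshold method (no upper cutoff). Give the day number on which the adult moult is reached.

day 7

Daily DD above 13.5 °C: 7.0, 6.9, 3.0, 12.2, 0.0, 7.9, 15.9, 15.5, 6.5.
Cumulative: 7.0, 13.9, 16.9, 29.1, 29.1, 37.0, 52.9, 68.4, 74.9.
The total first reaches 45 DD on day 7.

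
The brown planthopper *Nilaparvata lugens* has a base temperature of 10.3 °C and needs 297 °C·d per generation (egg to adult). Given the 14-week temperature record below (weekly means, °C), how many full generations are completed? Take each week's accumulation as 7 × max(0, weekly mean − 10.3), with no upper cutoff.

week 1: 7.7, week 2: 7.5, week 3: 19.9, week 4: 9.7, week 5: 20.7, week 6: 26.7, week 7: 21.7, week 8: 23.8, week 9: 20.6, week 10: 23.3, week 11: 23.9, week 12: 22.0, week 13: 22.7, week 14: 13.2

Weekly DD (7 × max(0, T̄ − 10.3)): 0.0, 0.0, 67.2, 0.0, 72.8, 114.8, 79.8, 94.5, 72.1, 91.0, 95.2, 81.9, 86.8, 20.3.
Season total = 876.4 DD.
Complete generations = ⌊876.4 / 297⌋ = 2.

2 generations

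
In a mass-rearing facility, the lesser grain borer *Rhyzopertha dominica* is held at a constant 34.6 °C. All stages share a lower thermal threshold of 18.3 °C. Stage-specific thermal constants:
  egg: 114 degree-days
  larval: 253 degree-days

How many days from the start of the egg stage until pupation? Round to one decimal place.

Daily accumulation at 34.6 °C = 34.6 − 18.3 = 16.3 DD/day.
Total K = 114 + 253 = 367 DD.
Total duration = 367 / 16.3 = 22.515 ≈ 22.5 days.

22.5 days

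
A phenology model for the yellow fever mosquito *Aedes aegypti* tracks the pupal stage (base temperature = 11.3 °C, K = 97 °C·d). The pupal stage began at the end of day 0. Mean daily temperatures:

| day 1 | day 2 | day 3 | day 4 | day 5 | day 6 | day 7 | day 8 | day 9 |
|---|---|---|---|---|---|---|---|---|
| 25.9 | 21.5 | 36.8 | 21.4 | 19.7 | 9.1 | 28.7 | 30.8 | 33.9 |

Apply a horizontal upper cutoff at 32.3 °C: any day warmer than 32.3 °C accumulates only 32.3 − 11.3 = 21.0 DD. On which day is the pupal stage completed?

day 8

Daily DD above 11.3 °C (capped at 21.0): 14.6, 10.2, 21.0, 10.1, 8.4, 0.0, 17.4, 19.5, 21.0.
Cumulative: 14.6, 24.8, 45.8, 55.9, 64.3, 64.3, 81.7, 101.2, 122.2.
The total first reaches 97 DD on day 8.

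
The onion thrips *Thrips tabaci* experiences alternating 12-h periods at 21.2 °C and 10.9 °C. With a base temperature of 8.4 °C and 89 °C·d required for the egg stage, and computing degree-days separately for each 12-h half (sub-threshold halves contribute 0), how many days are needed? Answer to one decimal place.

11.6 days

Day half: max(0, 21.2 − 8.4) × 0.5 = 12.8 × 0.5 = 6.40 DD.
Night half: max(0, 10.9 − 8.4) × 0.5 = 2.5 × 0.5 = 1.25 DD.
Per 24 h: 7.65 DD/day.
Duration = 89 / 7.65 = 11.634 ≈ 11.6 days.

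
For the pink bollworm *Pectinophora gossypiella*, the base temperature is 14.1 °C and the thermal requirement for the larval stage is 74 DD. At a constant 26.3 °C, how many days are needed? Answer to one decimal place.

Daily accumulation = 26.3 − 14.1 = 12.2 DD/day.
Duration = 74 / 12.2 = 6.066 ≈ 6.1 days.

6.1 days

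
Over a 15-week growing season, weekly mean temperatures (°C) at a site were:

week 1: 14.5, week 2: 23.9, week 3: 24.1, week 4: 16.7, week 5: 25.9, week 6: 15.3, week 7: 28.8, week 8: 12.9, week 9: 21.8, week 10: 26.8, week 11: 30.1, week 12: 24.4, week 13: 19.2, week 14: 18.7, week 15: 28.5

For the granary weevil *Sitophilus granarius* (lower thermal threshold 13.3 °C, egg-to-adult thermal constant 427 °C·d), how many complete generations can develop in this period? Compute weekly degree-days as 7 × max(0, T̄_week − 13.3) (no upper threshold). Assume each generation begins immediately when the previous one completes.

Weekly DD (7 × max(0, T̄ − 13.3)): 8.4, 74.2, 75.6, 23.8, 88.2, 14.0, 108.5, 0.0, 59.5, 94.5, 117.6, 77.7, 41.3, 37.8, 106.4.
Season total = 927.5 DD.
Complete generations = ⌊927.5 / 427⌋ = 2.

2 generations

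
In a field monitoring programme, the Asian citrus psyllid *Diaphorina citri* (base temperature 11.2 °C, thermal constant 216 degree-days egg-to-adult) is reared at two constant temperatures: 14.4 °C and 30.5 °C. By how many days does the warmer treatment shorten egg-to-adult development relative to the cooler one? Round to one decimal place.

At 14.4 °C: 216 / (14.4 − 11.2) = 216 / 3.2 = 67.500 d.
At 30.5 °C: 216 / (30.5 − 11.2) = 216 / 19.3 = 11.192 d.
Difference = |67.500 − 11.192| = 56.308 ≈ 56.3 days.

56.3 days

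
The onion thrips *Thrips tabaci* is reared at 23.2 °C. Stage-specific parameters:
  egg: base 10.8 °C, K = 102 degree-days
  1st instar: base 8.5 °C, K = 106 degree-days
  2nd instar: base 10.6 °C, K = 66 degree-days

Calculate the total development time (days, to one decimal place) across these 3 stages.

egg: 102 / (23.2 − 10.8) = 102 / 12.4 = 8.226 d.
1st instar: 106 / (23.2 − 8.5) = 106 / 14.7 = 7.211 d.
2nd instar: 66 / (23.2 − 10.6) = 66 / 12.6 = 5.238 d.
Sum = 20.675 ≈ 20.7 days.

20.7 days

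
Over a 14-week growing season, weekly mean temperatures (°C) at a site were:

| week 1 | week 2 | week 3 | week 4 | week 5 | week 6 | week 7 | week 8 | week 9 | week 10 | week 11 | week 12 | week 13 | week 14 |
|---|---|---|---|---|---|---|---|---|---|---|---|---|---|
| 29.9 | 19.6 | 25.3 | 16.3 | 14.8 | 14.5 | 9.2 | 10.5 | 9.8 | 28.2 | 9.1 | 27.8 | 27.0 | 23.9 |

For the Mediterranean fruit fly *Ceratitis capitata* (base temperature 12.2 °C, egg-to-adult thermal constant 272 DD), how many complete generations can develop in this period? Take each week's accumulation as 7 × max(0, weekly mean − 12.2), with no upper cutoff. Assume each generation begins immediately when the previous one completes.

2 generations

Weekly DD (7 × max(0, T̄ − 12.2)): 123.9, 51.8, 91.7, 28.7, 18.2, 16.1, 0.0, 0.0, 0.0, 112.0, 0.0, 109.2, 103.6, 81.9.
Season total = 737.1 DD.
Complete generations = ⌊737.1 / 272⌋ = 2.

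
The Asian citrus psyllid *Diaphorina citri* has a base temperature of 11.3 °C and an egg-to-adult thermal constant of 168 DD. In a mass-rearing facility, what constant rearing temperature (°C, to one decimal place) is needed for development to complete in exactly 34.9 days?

Required daily accumulation = 168 / 34.9 = 4.814 DD/day.
T = T_base + 4.814 = 11.3 + 4.814 = 16.114 ≈ 16.1 °C.

16.1 °C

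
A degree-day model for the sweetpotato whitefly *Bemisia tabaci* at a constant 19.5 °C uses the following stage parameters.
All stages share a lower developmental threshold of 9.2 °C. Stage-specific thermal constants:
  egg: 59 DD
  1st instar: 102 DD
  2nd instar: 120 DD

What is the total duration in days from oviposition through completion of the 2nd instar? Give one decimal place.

Daily accumulation at 19.5 °C = 19.5 − 9.2 = 10.3 DD/day.
Total K = 59 + 102 + 120 = 281 DD.
Total duration = 281 / 10.3 = 27.282 ≈ 27.3 days.

27.3 days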